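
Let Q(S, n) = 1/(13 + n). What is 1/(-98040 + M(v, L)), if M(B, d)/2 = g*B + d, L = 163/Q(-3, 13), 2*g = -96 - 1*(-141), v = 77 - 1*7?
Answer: -1/86414 ≈ -1.1572e-5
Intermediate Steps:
v = 70 (v = 77 - 7 = 70)
g = 45/2 (g = (-96 - 1*(-141))/2 = (-96 + 141)/2 = (½)*45 = 45/2 ≈ 22.500)
L = 4238 (L = 163/(1/(13 + 13)) = 163/(1/26) = 163*26 = 4238)
M(B, d) = 2*d + 45*B (M(B, d) = 2*(45*B/2 + d) = 2*(d + 45*B/2) = 2*d + 45*B)
1/(-98040 + M(v, L)) = 1/(-98040 + (2*4238 + 45*70)) = 1/(-98040 + (8476 + 3150)) = 1/(-98040 + 11626) = 1/(-86414) = -1/86414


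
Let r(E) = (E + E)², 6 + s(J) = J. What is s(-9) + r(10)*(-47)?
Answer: -18815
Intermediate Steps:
s(J) = -6 + J
r(E) = 4*E² (r(E) = (2*E)² = 4*E²)
s(-9) + r(10)*(-47) = (-6 - 9) + (4*10²)*(-47) = -15 + (4*100)*(-47) = -15 + 400*(-47) = -15 - 18800 = -18815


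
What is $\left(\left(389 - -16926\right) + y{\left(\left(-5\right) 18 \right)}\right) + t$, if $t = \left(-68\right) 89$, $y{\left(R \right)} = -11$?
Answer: $11252$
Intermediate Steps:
$t = -6052$
$\left(\left(389 - -16926\right) + y{\left(\left(-5\right) 18 \right)}\right) + t = \left(\left(389 - -16926\right) - 11\right) - 6052 = \left(\left(389 + 16926\right) - 11\right) - 6052 = \left(17315 - 11\right) - 6052 = 17304 - 6052 = 11252$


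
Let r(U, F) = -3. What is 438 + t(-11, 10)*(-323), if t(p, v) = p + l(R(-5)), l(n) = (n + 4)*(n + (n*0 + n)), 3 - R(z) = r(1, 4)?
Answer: -34769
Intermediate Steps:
R(z) = 6 (R(z) = 3 - 1*(-3) = 3 + 3 = 6)
l(n) = 2*n*(4 + n) (l(n) = (4 + n)*(n + (0 + n)) = (4 + n)*(n + n) = (4 + n)*(2*n) = 2*n*(4 + n))
t(p, v) = 120 + p (t(p, v) = p + 2*6*(4 + 6) = p + 2*6*10 = p + 120 = 120 + p)
438 + t(-11, 10)*(-323) = 438 + (120 - 11)*(-323) = 438 + 109*(-323) = 438 - 35207 = -34769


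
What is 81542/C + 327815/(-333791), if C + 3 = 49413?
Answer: 5510323286/8246306655 ≈ 0.66822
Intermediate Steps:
C = 49410 (C = -3 + 49413 = 49410)
81542/C + 327815/(-333791) = 81542/49410 + 327815/(-333791) = 81542*(1/49410) + 327815*(-1/333791) = 40771/24705 - 327815/333791 = 5510323286/8246306655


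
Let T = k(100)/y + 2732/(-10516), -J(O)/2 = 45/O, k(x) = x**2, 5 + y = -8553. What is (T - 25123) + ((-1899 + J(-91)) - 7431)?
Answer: -3206373874090/93063971 ≈ -34453.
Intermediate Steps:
y = -8558 (y = -5 - 8553 = -8558)
J(O) = -90/O
T = -1460687/1022681 (T = 100**2/(-8558) + 2732/(-10516) = 10000*(-1/8558) + 2732*(-1/10516) = -5000/4279 - 683/2629 = -1460687/1022681 ≈ -1.4283)
(T - 25123) + ((-1899 + J(-91)) - 7431) = (-1460687/1022681 - 25123) + ((-1899 - 90/(-91)) - 7431) = -25694275450/1022681 + ((-1899 - 90*(-1/91)) - 7431) = -25694275450/1022681 + ((-1899 + 90/91) - 7431) = -25694275450/1022681 + (-172719/91 - 7431) = -25694275450/1022681 - 848940/91 = -3206373874090/93063971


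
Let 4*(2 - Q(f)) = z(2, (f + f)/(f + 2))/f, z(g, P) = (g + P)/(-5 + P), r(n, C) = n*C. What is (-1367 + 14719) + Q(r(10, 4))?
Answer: 69440841/5200 ≈ 13354.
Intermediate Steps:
r(n, C) = C*n
z(g, P) = (P + g)/(-5 + P)
Q(f) = 2 - (2 + 2*f/(2 + f))/(4*f*(-5 + 2*f/(2 + f))) (Q(f) = 2 - ((f + f)/(f + 2) + 2)/(-5 + (f + f)/(f + 2))/(4*f) = 2 - ((2*f)/(2 + f) + 2)/(-5 + (2*f)/(2 + f))/(4*f) = 2 - (2*f/(2 + f) + 2)/(-5 + 2*f/(2 + f))/(4*f) = 2 - (2 + 2*f/(2 + f))/(-5 + 2*f/(2 + f))/(4*f) = 2 - (2 + 2*f/(2 + f))/(4*f*(-5 + 2*f/(2 + f))))
(-1367 + 14719) + Q(r(10, 4)) = (-1367 + 14719) + (1 + 6*(4*10)² + 21*(4*10))/(((4*10))*(10 + 3*(4*10))) = 13352 + (1 + 6*40² + 21*40)/(40*(10 + 3*40)) = 13352 + (1 + 6*1600 + 840)/(40*(10 + 120)) = 13352 + (1/40)*(1 + 9600 + 840)/130 = 13352 + (1/40)*(1/130)*10441 = 13352 + 10441/5200 = 69440841/5200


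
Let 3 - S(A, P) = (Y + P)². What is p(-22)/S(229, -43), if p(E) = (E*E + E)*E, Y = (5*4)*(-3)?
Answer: 5082/5303 ≈ 0.95833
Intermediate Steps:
Y = -60 (Y = 20*(-3) = -60)
S(A, P) = 3 - (-60 + P)²
p(E) = E*(E + E²) (p(E) = (E² + E)*E = (E + E²)*E = E*(E + E²))
p(-22)/S(229, -43) = ((-22)²*(1 - 22))/(3 - (-60 - 43)²) = (484*(-21))/(3 - 1*(-103)²) = -10164/(3 - 1*10609) = -10164/(3 - 10609) = -10164/(-10606) = -10164*(-1/10606) = 5082/5303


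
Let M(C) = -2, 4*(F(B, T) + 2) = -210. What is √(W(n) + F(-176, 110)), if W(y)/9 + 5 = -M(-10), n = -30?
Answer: I*√326/2 ≈ 9.0277*I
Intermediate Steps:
F(B, T) = -109/2 (F(B, T) = -2 + (¼)*(-210) = -2 - 105/2 = -109/2)
W(y) = -27 (W(y) = -45 + 9*(-1*(-2)) = -45 + 9*2 = -45 + 18 = -27)
√(W(n) + F(-176, 110)) = √(-27 - 109/2) = √(-163/2) = I*√326/2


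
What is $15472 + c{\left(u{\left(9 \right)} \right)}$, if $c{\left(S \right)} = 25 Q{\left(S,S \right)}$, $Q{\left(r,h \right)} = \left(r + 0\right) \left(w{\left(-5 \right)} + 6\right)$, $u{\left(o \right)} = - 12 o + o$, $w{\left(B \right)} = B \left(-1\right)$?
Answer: $-11753$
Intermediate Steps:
$w{\left(B \right)} = - B$
$u{\left(o \right)} = - 11 o$
$Q{\left(r,h \right)} = 11 r$ ($Q{\left(r,h \right)} = \left(r + 0\right) \left(\left(-1\right) \left(-5\right) + 6\right) = r \left(5 + 6\right) = r 11 = 11 r$)
$c{\left(S \right)} = 275 S$ ($c{\left(S \right)} = 25 \cdot 11 S = 275 S$)
$15472 + c{\left(u{\left(9 \right)} \right)} = 15472 + 275 \left(\left(-11\right) 9\right) = 15472 + 275 \left(-99\right) = 15472 - 27225 = -11753$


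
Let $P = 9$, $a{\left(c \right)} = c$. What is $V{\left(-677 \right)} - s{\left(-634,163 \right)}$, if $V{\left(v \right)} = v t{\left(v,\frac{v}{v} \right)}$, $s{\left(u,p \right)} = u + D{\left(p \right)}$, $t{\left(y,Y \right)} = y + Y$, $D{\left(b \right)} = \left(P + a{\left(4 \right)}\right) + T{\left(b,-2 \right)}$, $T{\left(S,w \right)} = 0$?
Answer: $458273$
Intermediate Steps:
$D{\left(b \right)} = 13$ ($D{\left(b \right)} = \left(9 + 4\right) + 0 = 13 + 0 = 13$)
$t{\left(y,Y \right)} = Y + y$
$s{\left(u,p \right)} = 13 + u$ ($s{\left(u,p \right)} = u + 13 = 13 + u$)
$V{\left(v \right)} = v \left(1 + v\right)$ ($V{\left(v \right)} = v \left(\frac{v}{v} + v\right) = v \left(1 + v\right)$)
$V{\left(-677 \right)} - s{\left(-634,163 \right)} = - 677 \left(1 - 677\right) - \left(13 - 634\right) = \left(-677\right) \left(-676\right) - -621 = 457652 + 621 = 458273$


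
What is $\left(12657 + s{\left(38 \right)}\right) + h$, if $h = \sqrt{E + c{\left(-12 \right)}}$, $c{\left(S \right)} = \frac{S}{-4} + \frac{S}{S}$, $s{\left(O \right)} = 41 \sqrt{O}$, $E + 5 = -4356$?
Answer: $12657 + 41 \sqrt{38} + i \sqrt{4357} \approx 12910.0 + 66.008 i$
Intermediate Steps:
$E = -4361$ ($E = -5 - 4356 = -4361$)
$c{\left(S \right)} = 1 - \frac{S}{4}$ ($c{\left(S \right)} = S \left(- \frac{1}{4}\right) + 1 = - \frac{S}{4} + 1 = 1 - \frac{S}{4}$)
$h = i \sqrt{4357}$ ($h = \sqrt{-4361 + \left(1 - -3\right)} = \sqrt{-4361 + \left(1 + 3\right)} = \sqrt{-4361 + 4} = \sqrt{-4357} = i \sqrt{4357} \approx 66.008 i$)
$\left(12657 + s{\left(38 \right)}\right) + h = \left(12657 + 41 \sqrt{38}\right) + i \sqrt{4357} = 12657 + 41 \sqrt{38} + i \sqrt{4357}$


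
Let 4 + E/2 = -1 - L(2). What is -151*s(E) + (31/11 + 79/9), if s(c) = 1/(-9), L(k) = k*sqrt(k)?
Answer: 2809/99 ≈ 28.374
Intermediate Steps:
L(k) = k**(3/2)
E = -10 - 4*sqrt(2) (E = -8 + 2*(-1 - 2**(3/2)) = -8 + 2*(-1 - 2*sqrt(2)) = -8 + (-2 - 4*sqrt(2)) = -10 - 4*sqrt(2) ≈ -15.657)
s(c) = -1/9
-151*s(E) + (31/11 + 79/9) = -151*(-1/9) + (31/11 + 79/9) = 151/9 + (31*(1/11) + 79*(1/9)) = 151/9 + (31/11 + 79/9) = 151/9 + 1148/99 = 2809/99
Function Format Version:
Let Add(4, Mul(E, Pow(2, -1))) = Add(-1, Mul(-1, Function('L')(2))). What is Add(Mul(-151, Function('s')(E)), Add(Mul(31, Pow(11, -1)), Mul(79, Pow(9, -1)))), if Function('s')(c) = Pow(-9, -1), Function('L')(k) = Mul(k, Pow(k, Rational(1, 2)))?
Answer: Rational(2809, 99) ≈ 28.374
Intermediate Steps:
Function('L')(k) = Pow(k, Rational(3, 2))
E = Add(-10, Mul(-4, Pow(2, Rational(1, 2)))) (E = Add(-8, Mul(2, Add(-1, Mul(-1, Pow(2, Rational(3, 2)))))) = Add(-8, Mul(2, Add(-1, Mul(-1, Mul(2, Pow(2, Rational(1, 2))))))) = Add(-8, Mul(2, Add(-1, Mul(-2, Pow(2, Rational(1, 2)))))) = Add(-8, Add(-2, Mul(-4, Pow(2, Rational(1, 2))))) = Add(-10, Mul(-4, Pow(2, Rational(1, 2)))) ≈ -15.657)
Function('s')(c) = Rational(-1, 9)
Add(Mul(-151, Function('s')(E)), Add(Mul(31, Pow(11, -1)), Mul(79, Pow(9, -1)))) = Add(Mul(-151, Rational(-1, 9)), Add(Mul(31, Pow(11, -1)), Mul(79, Pow(9, -1)))) = Add(Rational(151, 9), Add(Mul(31, Rational(1, 11)), Mul(79, Rational(1, 9)))) = Add(Rational(151, 9), Add(Rational(31, 11), Rational(79, 9))) = Add(Rational(151, 9), Rational(1148, 99)) = Rational(2809, 99)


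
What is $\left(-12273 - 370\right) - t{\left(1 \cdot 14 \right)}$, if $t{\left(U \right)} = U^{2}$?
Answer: $-12839$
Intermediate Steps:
$\left(-12273 - 370\right) - t{\left(1 \cdot 14 \right)} = \left(-12273 - 370\right) - \left(1 \cdot 14\right)^{2} = \left(-12273 - 370\right) - 14^{2} = -12643 - 196 = -12839$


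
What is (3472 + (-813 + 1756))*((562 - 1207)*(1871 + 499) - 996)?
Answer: -6753387090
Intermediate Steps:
(3472 + (-813 + 1756))*((562 - 1207)*(1871 + 499) - 996) = (3472 + 943)*(-645*2370 - 996) = 4415*(-1528650 - 996) = 4415*(-1529646) = -6753387090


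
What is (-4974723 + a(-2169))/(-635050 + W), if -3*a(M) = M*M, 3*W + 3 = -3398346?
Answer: 6542910/1767833 ≈ 3.7011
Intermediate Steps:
W = -1132783 (W = -1 + (1/3)*(-3398346) = -1 - 1132782 = -1132783)
a(M) = -M**2/3 (a(M) = -M*M/3 = -M**2/3)
(-4974723 + a(-2169))/(-635050 + W) = (-4974723 - 1/3*(-2169)**2)/(-635050 - 1132783) = (-4974723 - 1/3*4704561)/(-1767833) = (-4974723 - 1568187)*(-1/1767833) = -6542910*(-1/1767833) = 6542910/1767833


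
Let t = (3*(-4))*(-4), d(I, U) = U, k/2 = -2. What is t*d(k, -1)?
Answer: -48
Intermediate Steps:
k = -4 (k = 2*(-2) = -4)
t = 48 (t = -12*(-4) = 48)
t*d(k, -1) = 48*(-1) = -48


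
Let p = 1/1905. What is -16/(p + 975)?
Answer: -1905/116086 ≈ -0.016410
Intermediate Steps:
p = 1/1905 ≈ 0.00052493
-16/(p + 975) = -16/(1/1905 + 975) = -16/1857376/1905 = -16*1905/1857376 = -1905/116086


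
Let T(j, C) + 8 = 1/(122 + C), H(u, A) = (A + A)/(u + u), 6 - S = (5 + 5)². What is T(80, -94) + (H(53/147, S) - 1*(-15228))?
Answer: 22199629/1484 ≈ 14959.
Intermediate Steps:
S = -94 (S = 6 - (5 + 5)² = 6 - 1*10² = 6 - 1*100 = 6 - 100 = -94)
H(u, A) = A/u (H(u, A) = (2*A)/((2*u)) = (2*A)*(1/(2*u)) = A/u)
T(j, C) = -8 + 1/(122 + C)
T(80, -94) + (H(53/147, S) - 1*(-15228)) = (-975 - 8*(-94))/(122 - 94) + (-94/(53/147) - 1*(-15228)) = (-975 + 752)/28 + (-94/(53*(1/147)) + 15228) = (1/28)*(-223) + (-94/53/147 + 15228) = -223/28 + (-94*147/53 + 15228) = -223/28 + (-13818/53 + 15228) = -223/28 + 793266/53 = 22199629/1484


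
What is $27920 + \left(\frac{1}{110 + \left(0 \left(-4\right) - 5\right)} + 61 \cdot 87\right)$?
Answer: $\frac{3488836}{105} \approx 33227.0$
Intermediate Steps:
$27920 + \left(\frac{1}{110 + \left(0 \left(-4\right) - 5\right)} + 61 \cdot 87\right) = 27920 + \left(\frac{1}{110 + \left(0 - 5\right)} + 5307\right) = 27920 + \left(\frac{1}{110 - 5} + 5307\right) = 27920 + \left(\frac{1}{105} + 5307\right) = 27920 + \frac{557236}{105} = \frac{3488836}{105}$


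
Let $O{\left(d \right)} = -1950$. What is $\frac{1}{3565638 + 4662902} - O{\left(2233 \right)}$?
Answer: $\frac{16045653001}{8228540} \approx 1950.0$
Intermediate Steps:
$\frac{1}{3565638 + 4662902} - O{\left(2233 \right)} = \frac{1}{3565638 + 4662902} - -1950 = \frac{1}{8228540} + 1950 = \frac{16045653001}{8228540}$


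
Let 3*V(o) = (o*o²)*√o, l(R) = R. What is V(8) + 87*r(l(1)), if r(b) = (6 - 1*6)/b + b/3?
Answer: 29 + 1024*√2/3 ≈ 511.72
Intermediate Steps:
V(o) = o^(7/2)/3 (V(o) = ((o*o²)*√o)/3 = (o³*√o)/3 = o^(7/2)/3)
r(b) = b/3 (r(b) = (6 - 6)/b + b*(⅓) = 0/b + b/3 = 0 + b/3 = b/3)
V(8) + 87*r(l(1)) = 8^(7/2)/3 + 87*((⅓)*1) = (1024*√2)/3 + 87*(⅓) = 1024*√2/3 + 29 = 29 + 1024*√2/3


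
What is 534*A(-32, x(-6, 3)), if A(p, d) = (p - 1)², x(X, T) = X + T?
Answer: 581526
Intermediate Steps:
x(X, T) = T + X
A(p, d) = (-1 + p)²
534*A(-32, x(-6, 3)) = 534*(-1 - 32)² = 534*(-33)² = 534*1089 = 581526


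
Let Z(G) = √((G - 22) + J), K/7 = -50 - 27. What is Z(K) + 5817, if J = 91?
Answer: 5817 + I*√470 ≈ 5817.0 + 21.679*I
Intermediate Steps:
K = -539 (K = 7*(-50 - 27) = 7*(-77) = -539)
Z(G) = √(69 + G) (Z(G) = √((G - 22) + 91) = √((-22 + G) + 91) = √(69 + G))
Z(K) + 5817 = √(69 - 539) + 5817 = √(-470) + 5817 = I*√470 + 5817 = 5817 + I*√470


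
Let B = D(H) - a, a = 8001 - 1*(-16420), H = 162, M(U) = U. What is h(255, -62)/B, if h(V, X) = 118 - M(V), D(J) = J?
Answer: 137/24259 ≈ 0.0056474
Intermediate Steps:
a = 24421 (a = 8001 + 16420 = 24421)
h(V, X) = 118 - V
B = -24259 (B = 162 - 1*24421 = 162 - 24421 = -24259)
h(255, -62)/B = (118 - 1*255)/(-24259) = (118 - 255)*(-1/24259) = -137*(-1/24259) = 137/24259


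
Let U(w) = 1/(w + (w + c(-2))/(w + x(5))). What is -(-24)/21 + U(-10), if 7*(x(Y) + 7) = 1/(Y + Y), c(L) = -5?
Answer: 78397/75880 ≈ 1.0332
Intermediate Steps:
x(Y) = -7 + 1/(14*Y) (x(Y) = -7 + 1/(7*(Y + Y)) = -7 + 1/(7*((2*Y))) = -7 + (1/(2*Y))/7 = -7 + 1/(14*Y))
U(w) = 1/(w + (-5 + w)/(-489/70 + w)) (U(w) = 1/(w + (w - 5)/(w + (-7 + (1/14)/5))) = 1/(w + (-5 + w)/(w + (-7 + (1/14)*(1/5)))) = 1/(w + (-5 + w)/(w + (-7 + 1/70))) = 1/(w + (-5 + w)/(w - 489/70)) = 1/(w + (-5 + w)/(-489/70 + w)))
-(-24)/21 + U(-10) = -(-24)/21 + (-489 + 70*(-10))/(-350 - 419*(-10) + 70*(-10)**2) = -(-24)/21 + (-489 - 700)/(-350 + 4190 + 70*100) = -6*(-4/21) - 1189/(-350 + 4190 + 7000) = 8/7 - 1189/10840 = 78397/75880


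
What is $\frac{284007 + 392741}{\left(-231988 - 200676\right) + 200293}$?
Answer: $- \frac{676748}{232371} \approx -2.9124$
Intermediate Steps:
$\frac{284007 + 392741}{\left(-231988 - 200676\right) + 200293} = \frac{676748}{-432664 + 200293} = \frac{676748}{-232371} = 676748 \left(- \frac{1}{232371}\right) = - \frac{676748}{232371}$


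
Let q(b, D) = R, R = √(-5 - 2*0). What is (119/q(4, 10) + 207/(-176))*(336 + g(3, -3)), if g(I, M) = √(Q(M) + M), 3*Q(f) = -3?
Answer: (-1035 - 20944*I*√5)*(168 + I)/440 ≈ -288.75 - 17884.0*I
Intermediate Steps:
Q(f) = -1 (Q(f) = (⅓)*(-3) = -1)
R = I*√5 (R = √(-5 + 0) = √(-5) = I*√5 ≈ 2.2361*I)
q(b, D) = I*√5
g(I, M) = √(-1 + M)
(119/q(4, 10) + 207/(-176))*(336 + g(3, -3)) = (119/((I*√5)) + 207/(-176))*(336 + √(-1 - 3)) = (119*(-I*√5/5) + 207*(-1/176))*(336 + √(-4)) = (-119*I*√5/5 - 207/176)*(336 + 2*I) = (-207/176 - 119*I*√5/5)*(336 + 2*I) = (336 + 2*I)*(-207/176 - 119*I*√5/5)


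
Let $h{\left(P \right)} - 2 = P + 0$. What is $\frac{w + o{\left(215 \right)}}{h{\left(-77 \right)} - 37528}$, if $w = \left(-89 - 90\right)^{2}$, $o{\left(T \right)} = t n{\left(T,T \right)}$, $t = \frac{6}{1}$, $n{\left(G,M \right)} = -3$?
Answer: $- \frac{1033}{1213} \approx -0.85161$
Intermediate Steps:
$t = 6$ ($t = 6 \cdot 1 = 6$)
$h{\left(P \right)} = 2 + P$ ($h{\left(P \right)} = 2 + \left(P + 0\right) = 2 + P$)
$o{\left(T \right)} = -18$ ($o{\left(T \right)} = 6 \left(-3\right) = -18$)
$w = 32041$ ($w = \left(-179\right)^{2} = 32041$)
$\frac{w + o{\left(215 \right)}}{h{\left(-77 \right)} - 37528} = \frac{32041 - 18}{\left(2 - 77\right) - 37528} = \frac{32023}{-75 - 37528} = \frac{32023}{-37603} = 32023 \left(- \frac{1}{37603}\right) = - \frac{1033}{1213}$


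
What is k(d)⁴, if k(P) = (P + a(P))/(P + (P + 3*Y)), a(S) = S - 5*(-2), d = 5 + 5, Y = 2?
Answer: 50625/28561 ≈ 1.7725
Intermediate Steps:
d = 10
a(S) = 10 + S (a(S) = S + 10 = 10 + S)
k(P) = (10 + 2*P)/(6 + 2*P) (k(P) = (P + (10 + P))/(P + (P + 3*2)) = (10 + 2*P)/(P + (P + 6)) = (10 + 2*P)/(P + (6 + P)) = (10 + 2*P)/(6 + 2*P))
k(d)⁴ = ((5 + 10)/(3 + 10))⁴ = (15/13)⁴ = 50625/28561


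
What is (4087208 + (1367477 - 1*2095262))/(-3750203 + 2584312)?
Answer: -3359423/1165891 ≈ -2.8814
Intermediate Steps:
(4087208 + (1367477 - 1*2095262))/(-3750203 + 2584312) = (4087208 + (1367477 - 2095262))/(-1165891) = (4087208 - 727785)*(-1/1165891) = 3359423*(-1/1165891) = -3359423/1165891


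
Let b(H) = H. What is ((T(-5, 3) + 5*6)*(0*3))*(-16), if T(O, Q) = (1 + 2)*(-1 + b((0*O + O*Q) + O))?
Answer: 0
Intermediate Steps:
T(O, Q) = -3 + 3*O + 3*O*Q (T(O, Q) = (1 + 2)*(-1 + ((0*O + O*Q) + O)) = 3*(-1 + ((0 + O*Q) + O)) = 3*(-1 + (O*Q + O)) = 3*(-1 + (O + O*Q)) = 3*(-1 + O + O*Q) = -3 + 3*O + 3*O*Q)
((T(-5, 3) + 5*6)*(0*3))*(-16) = (((-3 + 3*(-5)*(1 + 3)) + 5*6)*(0*3))*(-16) = (((-3 + 3*(-5)*4) + 30)*0)*(-16) = (((-3 - 60) + 30)*0)*(-16) = ((-63 + 30)*0)*(-16) = -33*0*(-16) = 0*(-16) = 0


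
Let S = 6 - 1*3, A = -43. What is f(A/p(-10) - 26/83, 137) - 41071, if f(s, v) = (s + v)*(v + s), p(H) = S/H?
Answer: 2315132554/62001 ≈ 37340.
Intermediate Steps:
S = 3 (S = 6 - 3 = 3)
p(H) = 3/H
f(s, v) = (s + v)**2 (f(s, v) = (s + v)*(s + v) = (s + v)**2)
f(A/p(-10) - 26/83, 137) - 41071 = ((-43/(3/(-10)) - 26/83) + 137)**2 - 41071 = ((-43/(3*(-1/10)) - 26*1/83) + 137)**2 - 41071 = ((-43/(-3/10) - 26/83) + 137)**2 - 41071 = ((-43*(-10/3) - 26/83) + 137)**2 - 41071 = ((430/3 - 26/83) + 137)**2 - 41071 = (35612/249 + 137)**2 - 41071 = (69725/249)**2 - 41071 = 4861575625/62001 - 41071 = 2315132554/62001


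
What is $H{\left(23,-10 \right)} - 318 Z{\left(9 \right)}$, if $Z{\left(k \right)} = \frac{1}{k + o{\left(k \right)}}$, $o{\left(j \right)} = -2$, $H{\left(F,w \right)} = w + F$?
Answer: $- \frac{227}{7} \approx -32.429$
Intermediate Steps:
$H{\left(F,w \right)} = F + w$
$Z{\left(k \right)} = \frac{1}{-2 + k}$ ($Z{\left(k \right)} = \frac{1}{k - 2} = \frac{1}{-2 + k}$)
$H{\left(23,-10 \right)} - 318 Z{\left(9 \right)} = \left(23 - 10\right) - \frac{318}{-2 + 9} = 13 - \frac{318}{7} = - \frac{227}{7}$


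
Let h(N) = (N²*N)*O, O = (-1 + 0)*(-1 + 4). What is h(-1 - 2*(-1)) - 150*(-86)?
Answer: 12897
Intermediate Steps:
O = -3 (O = -1*3 = -3)
h(N) = -3*N³ (h(N) = (N²*N)*(-3) = N³*(-3) = -3*N³)
h(-1 - 2*(-1)) - 150*(-86) = -3*(-1 - 2*(-1))³ - 150*(-86) = -3*(-1 + 2)³ + 12900 = -3*1³ + 12900 = -3*1 + 12900 = -3 + 12900 = 12897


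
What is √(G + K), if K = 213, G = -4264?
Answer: I*√4051 ≈ 63.647*I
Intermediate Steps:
√(G + K) = √(-4264 + 213) = √(-4051) = I*√4051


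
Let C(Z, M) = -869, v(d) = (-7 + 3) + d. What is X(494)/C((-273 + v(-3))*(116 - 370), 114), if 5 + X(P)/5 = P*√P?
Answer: 25/869 - 2470*√494/869 ≈ -63.146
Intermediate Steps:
v(d) = -4 + d
X(P) = -25 + 5*P^(3/2) (X(P) = -25 + 5*(P*√P) = -25 + 5*P^(3/2))
X(494)/C((-273 + v(-3))*(116 - 370), 114) = (-25 + 5*494^(3/2))/(-869) = (-25 + 5*(494*√494))*(-1/869) = (-25 + 2470*√494)*(-1/869) = 25/869 - 2470*√494/869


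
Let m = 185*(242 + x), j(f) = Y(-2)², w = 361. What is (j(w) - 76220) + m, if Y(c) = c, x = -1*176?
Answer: -64006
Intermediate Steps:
x = -176
j(f) = 4 (j(f) = (-2)² = 4)
m = 12210 (m = 185*(242 - 176) = 185*66 = 12210)
(j(w) - 76220) + m = (4 - 76220) + 12210 = -76216 + 12210 = -64006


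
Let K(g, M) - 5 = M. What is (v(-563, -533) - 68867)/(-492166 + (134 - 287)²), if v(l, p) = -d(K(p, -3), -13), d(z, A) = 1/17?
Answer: 1170740/7968869 ≈ 0.14691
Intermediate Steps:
K(g, M) = 5 + M
d(z, A) = 1/17 (d(z, A) = 1*(1/17) = 1/17)
v(l, p) = -1/17 (v(l, p) = -1*1/17 = -1/17)
(v(-563, -533) - 68867)/(-492166 + (134 - 287)²) = (-1/17 - 68867)/(-492166 + (134 - 287)²) = -1170740/(17*(-492166 + (-153)²)) = -1170740/(17*(-492166 + 23409)) = -1170740/17/(-468757) = -1170740/17*(-1/468757) = 1170740/7968869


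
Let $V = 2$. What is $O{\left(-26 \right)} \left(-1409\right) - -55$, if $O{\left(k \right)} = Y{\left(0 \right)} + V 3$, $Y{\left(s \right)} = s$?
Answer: $-8399$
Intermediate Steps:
$O{\left(k \right)} = 6$ ($O{\left(k \right)} = 0 + 2 \cdot 3 = 0 + 6 = 6$)
$O{\left(-26 \right)} \left(-1409\right) - -55 = 6 \left(-1409\right) - -55 = -8454 + 55 = -8399$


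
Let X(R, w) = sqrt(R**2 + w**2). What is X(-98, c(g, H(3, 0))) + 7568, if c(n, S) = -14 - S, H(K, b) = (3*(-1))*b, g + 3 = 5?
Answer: 7568 + 70*sqrt(2) ≈ 7667.0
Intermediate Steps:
g = 2 (g = -3 + 5 = 2)
H(K, b) = -3*b
X(-98, c(g, H(3, 0))) + 7568 = sqrt((-98)**2 + (-14 - (-3)*0)**2) + 7568 = sqrt(9604 + (-14 - 1*0)**2) + 7568 = sqrt(9604 + (-14 + 0)**2) + 7568 = sqrt(9604 + (-14)**2) + 7568 = sqrt(9604 + 196) + 7568 = sqrt(9800) + 7568 = 70*sqrt(2) + 7568 = 7568 + 70*sqrt(2)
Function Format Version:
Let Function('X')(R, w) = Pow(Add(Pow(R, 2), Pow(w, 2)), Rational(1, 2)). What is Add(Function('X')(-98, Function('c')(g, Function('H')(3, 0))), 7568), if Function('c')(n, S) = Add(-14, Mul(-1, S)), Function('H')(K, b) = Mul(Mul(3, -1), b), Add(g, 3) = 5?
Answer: Add(7568, Mul(70, Pow(2, Rational(1, 2)))) ≈ 7667.0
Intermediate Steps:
g = 2 (g = Add(-3, 5) = 2)
Function('H')(K, b) = Mul(-3, b)
Add(Function('X')(-98, Function('c')(g, Function('H')(3, 0))), 7568) = Add(Pow(Add(Pow(-98, 2), Pow(Add(-14, Mul(-1, Mul(-3, 0))), 2)), Rational(1, 2)), 7568) = Add(Pow(Add(9604, Pow(Add(-14, Mul(-1, 0)), 2)), Rational(1, 2)), 7568) = Add(Pow(Add(9604, Pow(Add(-14, 0), 2)), Rational(1, 2)), 7568) = Add(Pow(Add(9604, Pow(-14, 2)), Rational(1, 2)), 7568) = Add(Pow(Add(9604, 196), Rational(1, 2)), 7568) = Add(Pow(9800, Rational(1, 2)), 7568) = Add(Mul(70, Pow(2, Rational(1, 2))), 7568) = Add(7568, Mul(70, Pow(2, Rational(1, 2))))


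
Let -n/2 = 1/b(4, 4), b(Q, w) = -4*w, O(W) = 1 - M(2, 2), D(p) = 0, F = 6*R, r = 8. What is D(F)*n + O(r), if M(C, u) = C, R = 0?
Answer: -1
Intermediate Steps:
F = 0 (F = 6*0 = 0)
O(W) = -1 (O(W) = 1 - 1*2 = 1 - 2 = -1)
n = 1/8 (n = -2/((-4*4)) = -2/(-16) = -2*(-1/16) = 1/8 ≈ 0.12500)
D(F)*n + O(r) = 0*(1/8) - 1 = 0 - 1 = -1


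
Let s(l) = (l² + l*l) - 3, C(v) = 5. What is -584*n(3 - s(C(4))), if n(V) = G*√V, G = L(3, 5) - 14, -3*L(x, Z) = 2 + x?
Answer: 54896*I*√11/3 ≈ 60690.0*I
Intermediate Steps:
L(x, Z) = -⅔ - x/3 (L(x, Z) = -(2 + x)/3 = -⅔ - x/3)
s(l) = -3 + 2*l² (s(l) = (l² + l²) - 3 = 2*l² - 3 = -3 + 2*l²)
G = -47/3 (G = (-⅔ - ⅓*3) - 14 = (-⅔ - 1) - 14 = -5/3 - 14 = -47/3 ≈ -15.667)
n(V) = -47*√V/3
-584*n(3 - s(C(4))) = -(-27448)*√(3 - (-3 + 2*5²))/3 = -(-27448)*√(3 - (-3 + 2*25))/3 = -(-27448)*√(3 - (-3 + 50))/3 = -(-27448)*√(3 - 1*47)/3 = -(-27448)*√(3 - 47)/3 = -(-27448)*√(-44)/3 = -(-27448)*2*I*√11/3 = -(-54896)*I*√11/3 = 54896*I*√11/3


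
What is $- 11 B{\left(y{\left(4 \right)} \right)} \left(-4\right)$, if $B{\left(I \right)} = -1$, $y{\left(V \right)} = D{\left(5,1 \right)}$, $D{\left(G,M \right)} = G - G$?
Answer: $-44$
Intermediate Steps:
$D{\left(G,M \right)} = 0$
$y{\left(V \right)} = 0$
$- 11 B{\left(y{\left(4 \right)} \right)} \left(-4\right) = \left(-11\right) \left(-1\right) \left(-4\right) = 11 \left(-4\right) = -44$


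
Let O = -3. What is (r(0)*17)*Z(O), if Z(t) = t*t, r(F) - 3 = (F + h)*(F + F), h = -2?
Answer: 459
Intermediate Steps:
r(F) = 3 + 2*F*(-2 + F) (r(F) = 3 + (F - 2)*(F + F) = 3 + (-2 + F)*(2*F) = 3 + 2*F*(-2 + F))
Z(t) = t²
(r(0)*17)*Z(O) = ((3 - 4*0 + 2*0²)*17)*(-3)² = ((3 + 0 + 2*0)*17)*9 = ((3 + 0 + 0)*17)*9 = (3*17)*9 = 51*9 = 459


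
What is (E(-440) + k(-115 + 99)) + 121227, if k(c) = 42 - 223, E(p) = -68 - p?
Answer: 121418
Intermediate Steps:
k(c) = -181
(E(-440) + k(-115 + 99)) + 121227 = ((-68 - 1*(-440)) - 181) + 121227 = ((-68 + 440) - 181) + 121227 = (372 - 181) + 121227 = 191 + 121227 = 121418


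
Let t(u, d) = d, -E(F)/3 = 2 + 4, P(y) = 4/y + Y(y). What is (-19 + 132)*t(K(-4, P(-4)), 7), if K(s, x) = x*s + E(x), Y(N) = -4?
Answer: 791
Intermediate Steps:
P(y) = -4 + 4/y (P(y) = 4/y - 4 = -4 + 4/y)
E(F) = -18 (E(F) = -3*(2 + 4) = -3*6 = -18)
K(s, x) = -18 + s*x (K(s, x) = x*s - 18 = s*x - 18 = -18 + s*x)
(-19 + 132)*t(K(-4, P(-4)), 7) = (-19 + 132)*7 = 113*7 = 791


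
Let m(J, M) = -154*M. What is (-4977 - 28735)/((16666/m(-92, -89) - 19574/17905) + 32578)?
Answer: -4136562356080/3997432255513 ≈ -1.0348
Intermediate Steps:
(-4977 - 28735)/((16666/m(-92, -89) - 19574/17905) + 32578) = (-4977 - 28735)/((16666/((-154*(-89))) - 19574/17905) + 32578) = -33712/((16666/13706 - 19574*1/17905) + 32578) = -33712/((16666*(1/13706) - 19574/17905) + 32578) = -33712/((8333/6853 - 19574/17905) + 32578) = -33712/(15061743/122702965 + 32578) = -33712/3997432255513/122702965 = -33712*122702965/3997432255513 = -4136562356080/3997432255513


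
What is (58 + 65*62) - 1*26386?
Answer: -22298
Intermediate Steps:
(58 + 65*62) - 1*26386 = (58 + 4030) - 26386 = 4088 - 26386 = -22298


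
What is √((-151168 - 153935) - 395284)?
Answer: I*√700387 ≈ 836.89*I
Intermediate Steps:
√((-151168 - 153935) - 395284) = √(-305103 - 395284) = √(-700387) = I*√700387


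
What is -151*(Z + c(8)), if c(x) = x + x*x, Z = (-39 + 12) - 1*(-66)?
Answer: -16761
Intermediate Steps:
Z = 39 (Z = -27 + 66 = 39)
c(x) = x + x²
-151*(Z + c(8)) = -151*(39 + 8*(1 + 8)) = -151*(39 + 8*9) = -151*(39 + 72) = -151*111 = -16761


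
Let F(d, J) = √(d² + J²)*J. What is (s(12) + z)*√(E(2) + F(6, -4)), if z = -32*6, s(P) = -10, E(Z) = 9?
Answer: -202*√(9 - 8*√13) ≈ -899.85*I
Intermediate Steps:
z = -192
F(d, J) = J*√(J² + d²) (F(d, J) = √(J² + d²)*J = J*√(J² + d²))
(s(12) + z)*√(E(2) + F(6, -4)) = (-10 - 192)*√(9 - 4*√((-4)² + 6²)) = -202*√(9 - 4*√(16 + 36)) = -202*√(9 - 8*√13)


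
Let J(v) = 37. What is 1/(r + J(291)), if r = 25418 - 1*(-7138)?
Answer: 1/32593 ≈ 3.0681e-5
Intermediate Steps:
r = 32556 (r = 25418 + 7138 = 32556)
1/(r + J(291)) = 1/(32556 + 37) = 1/32593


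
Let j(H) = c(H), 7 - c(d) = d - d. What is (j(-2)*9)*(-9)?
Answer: -567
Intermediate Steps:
c(d) = 7 (c(d) = 7 - (d - d) = 7 - 1*0 = 7 + 0 = 7)
j(H) = 7
(j(-2)*9)*(-9) = (7*9)*(-9) = 63*(-9) = -567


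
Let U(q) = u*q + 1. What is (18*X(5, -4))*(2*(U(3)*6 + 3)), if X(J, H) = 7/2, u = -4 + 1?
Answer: -5670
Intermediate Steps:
u = -3
X(J, H) = 7/2 (X(J, H) = 7*(½) = 7/2)
U(q) = 1 - 3*q (U(q) = -3*q + 1 = 1 - 3*q)
(18*X(5, -4))*(2*(U(3)*6 + 3)) = (18*(7/2))*(2*((1 - 3*3)*6 + 3)) = 63*(2*((1 - 9)*6 + 3)) = 63*(2*(-8*6 + 3)) = 63*(2*(-48 + 3)) = 63*(2*(-45)) = 63*(-90) = -5670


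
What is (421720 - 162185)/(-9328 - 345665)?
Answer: -259535/354993 ≈ -0.73110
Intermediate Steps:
(421720 - 162185)/(-9328 - 345665) = 259535/(-354993) = 259535*(-1/354993) = -259535/354993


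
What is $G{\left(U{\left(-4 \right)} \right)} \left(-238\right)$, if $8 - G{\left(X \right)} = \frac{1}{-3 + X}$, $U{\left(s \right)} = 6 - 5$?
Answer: $-2023$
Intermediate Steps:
$U{\left(s \right)} = 1$ ($U{\left(s \right)} = 6 - 5 = 1$)
$G{\left(X \right)} = 8 - \frac{1}{-3 + X}$
$G{\left(U{\left(-4 \right)} \right)} \left(-238\right) = \frac{-25 + 8 \cdot 1}{-3 + 1} \left(-238\right) = \frac{-25 + 8}{-2} \left(-238\right) = \left(- \frac{1}{2}\right) \left(-17\right) \left(-238\right) = \frac{17}{2} \left(-238\right) = -2023$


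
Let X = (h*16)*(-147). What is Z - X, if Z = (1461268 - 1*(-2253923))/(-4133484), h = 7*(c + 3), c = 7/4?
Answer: 35916807505/459276 ≈ 78203.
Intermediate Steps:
c = 7/4 (c = 7*(¼) = 7/4 ≈ 1.7500)
h = 133/4 (h = 7*(7/4 + 3) = 7*(19/4) = 133/4 ≈ 33.250)
Z = -412799/459276 (Z = (1461268 + 2253923)*(-1/4133484) = 3715191*(-1/4133484) = -412799/459276 ≈ -0.89880)
X = -78204 (X = ((133/4)*16)*(-147) = 532*(-147) = -78204)
Z - X = -412799/459276 - 1*(-78204) = -412799/459276 + 78204 = 35916807505/459276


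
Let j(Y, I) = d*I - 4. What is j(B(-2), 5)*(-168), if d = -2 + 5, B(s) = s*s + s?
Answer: -1848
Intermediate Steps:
B(s) = s + s**2 (B(s) = s**2 + s = s + s**2)
d = 3
j(Y, I) = -4 + 3*I (j(Y, I) = 3*I - 4 = -4 + 3*I)
j(B(-2), 5)*(-168) = (-4 + 3*5)*(-168) = (-4 + 15)*(-168) = 11*(-168) = -1848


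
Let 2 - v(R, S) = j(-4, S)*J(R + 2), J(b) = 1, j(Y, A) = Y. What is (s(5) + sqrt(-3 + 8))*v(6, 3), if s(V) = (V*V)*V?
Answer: 750 + 6*sqrt(5) ≈ 763.42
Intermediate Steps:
s(V) = V**3 (s(V) = V**2*V = V**3)
v(R, S) = 6 (v(R, S) = 2 - (-4) = 2 - 1*(-4) = 2 + 4 = 6)
(s(5) + sqrt(-3 + 8))*v(6, 3) = (5**3 + sqrt(-3 + 8))*6 = (125 + sqrt(5))*6 = 750 + 6*sqrt(5)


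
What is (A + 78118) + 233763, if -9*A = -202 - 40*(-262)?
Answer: 310739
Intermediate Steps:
A = -1142 (A = -(-202 - 40*(-262))/9 = -(-202 + 10480)/9 = -1/9*10278 = -1142)
(A + 78118) + 233763 = (-1142 + 78118) + 233763 = 76976 + 233763 = 310739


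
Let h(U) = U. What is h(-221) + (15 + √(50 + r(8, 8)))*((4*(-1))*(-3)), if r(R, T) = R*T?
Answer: -41 + 12*√114 ≈ 87.125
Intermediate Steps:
h(-221) + (15 + √(50 + r(8, 8)))*((4*(-1))*(-3)) = -221 + (15 + √(50 + 8*8))*((4*(-1))*(-3)) = -221 + (15 + √(50 + 64))*(-4*(-3)) = -221 + (15 + √114)*12 = -221 + (180 + 12*√114) = -41 + 12*√114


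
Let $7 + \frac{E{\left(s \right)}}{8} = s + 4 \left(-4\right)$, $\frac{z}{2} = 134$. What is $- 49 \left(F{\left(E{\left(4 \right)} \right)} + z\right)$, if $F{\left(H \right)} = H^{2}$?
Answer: $-1145228$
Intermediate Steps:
$z = 268$ ($z = 2 \cdot 134 = 268$)
$E{\left(s \right)} = -184 + 8 s$ ($E{\left(s \right)} = -56 + 8 \left(s + 4 \left(-4\right)\right) = -56 + 8 \left(s - 16\right) = -56 + 8 \left(-16 + s\right) = -56 + \left(-128 + 8 s\right) = -184 + 8 s$)
$- 49 \left(F{\left(E{\left(4 \right)} \right)} + z\right) = - 49 \left(\left(-184 + 8 \cdot 4\right)^{2} + 268\right) = - 49 \left(\left(-184 + 32\right)^{2} + 268\right) = - 49 \left(\left(-152\right)^{2} + 268\right) = - 49 \left(23104 + 268\right) = \left(-49\right) 23372 = -1145228$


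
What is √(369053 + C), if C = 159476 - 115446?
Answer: 47*√187 ≈ 642.71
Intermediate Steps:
C = 44030
√(369053 + C) = √(369053 + 44030) = √413083 = 47*√187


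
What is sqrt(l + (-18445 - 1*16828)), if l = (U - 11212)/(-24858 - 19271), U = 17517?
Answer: 3*I*sqrt(7632201367482)/44129 ≈ 187.81*I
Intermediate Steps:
l = -6305/44129 (l = (17517 - 11212)/(-24858 - 19271) = 6305/(-44129) = 6305*(-1/44129) = -6305/44129 ≈ -0.14288)
sqrt(l + (-18445 - 1*16828)) = sqrt(-6305/44129 + (-18445 - 1*16828)) = sqrt(-6305/44129 + (-18445 - 16828)) = sqrt(-6305/44129 - 35273) = sqrt(-1556568522/44129) = 3*I*sqrt(7632201367482)/44129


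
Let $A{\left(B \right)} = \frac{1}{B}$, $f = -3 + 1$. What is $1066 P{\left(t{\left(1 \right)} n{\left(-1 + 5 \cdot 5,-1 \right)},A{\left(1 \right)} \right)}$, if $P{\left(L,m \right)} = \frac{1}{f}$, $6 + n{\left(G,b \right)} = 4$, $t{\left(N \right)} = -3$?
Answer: $-533$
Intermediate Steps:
$n{\left(G,b \right)} = -2$ ($n{\left(G,b \right)} = -6 + 4 = -2$)
$f = -2$
$P{\left(L,m \right)} = - \frac{1}{2}$ ($P{\left(L,m \right)} = \frac{1}{-2} = - \frac{1}{2}$)
$1066 P{\left(t{\left(1 \right)} n{\left(-1 + 5 \cdot 5,-1 \right)},A{\left(1 \right)} \right)} = 1066 \left(- \frac{1}{2}\right) = -533$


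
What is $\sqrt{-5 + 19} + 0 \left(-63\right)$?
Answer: $\sqrt{14} \approx 3.7417$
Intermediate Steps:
$\sqrt{-5 + 19} + 0 \left(-63\right) = \sqrt{14} + 0 = \sqrt{14}$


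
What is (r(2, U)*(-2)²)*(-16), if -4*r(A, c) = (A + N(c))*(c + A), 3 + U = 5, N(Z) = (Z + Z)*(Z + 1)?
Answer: 896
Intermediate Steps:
N(Z) = 2*Z*(1 + Z) (N(Z) = (2*Z)*(1 + Z) = 2*Z*(1 + Z))
U = 2 (U = -3 + 5 = 2)
r(A, c) = -(A + c)*(A + 2*c*(1 + c))/4 (r(A, c) = -(A + 2*c*(1 + c))*(c + A)/4 = -(A + 2*c*(1 + c))*(A + c)/4 = -(A + c)*(A + 2*c*(1 + c))/4)
(r(2, U)*(-2)²)*(-16) = ((-¼*2² - ½*2²*(1 + 2) - ¼*2*2 - ½*2*2*(1 + 2))*(-2)²)*(-16) = ((-¼*4 - ½*4*3 - 1 - ½*2*2*3)*4)*(-16) = ((-1 - 6 - 1 - 6)*4)*(-16) = -14*4*(-16) = -56*(-16) = 896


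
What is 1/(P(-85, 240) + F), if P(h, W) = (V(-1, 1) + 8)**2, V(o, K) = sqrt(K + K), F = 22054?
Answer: 2765/61161736 - sqrt(2)/30580868 ≈ 4.5162e-5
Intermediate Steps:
V(o, K) = sqrt(2)*sqrt(K) (V(o, K) = sqrt(2*K) = sqrt(2)*sqrt(K))
P(h, W) = (8 + sqrt(2))**2 (P(h, W) = (sqrt(2)*sqrt(1) + 8)**2 = (sqrt(2)*1 + 8)**2 = (sqrt(2) + 8)**2 = (8 + sqrt(2))**2)
1/(P(-85, 240) + F) = 1/((8 + sqrt(2))**2 + 22054) = 1/(22054 + (8 + sqrt(2))**2)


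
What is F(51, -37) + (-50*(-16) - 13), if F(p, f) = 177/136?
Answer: 107209/136 ≈ 788.30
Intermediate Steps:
F(p, f) = 177/136 (F(p, f) = 177*(1/136) = 177/136)
F(51, -37) + (-50*(-16) - 13) = 177/136 + (-50*(-16) - 13) = 177/136 + (800 - 13) = 177/136 + 787 = 107209/136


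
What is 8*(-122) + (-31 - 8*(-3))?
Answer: -983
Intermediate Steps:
8*(-122) + (-31 - 8*(-3)) = -976 + (-31 - 1*(-24)) = -976 + (-31 + 24) = -976 - 7 = -983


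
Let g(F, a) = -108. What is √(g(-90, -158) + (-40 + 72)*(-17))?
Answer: 2*I*√163 ≈ 25.534*I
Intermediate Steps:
√(g(-90, -158) + (-40 + 72)*(-17)) = √(-108 + (-40 + 72)*(-17)) = √(-108 + 32*(-17)) = √(-108 - 544) = √(-652) = 2*I*√163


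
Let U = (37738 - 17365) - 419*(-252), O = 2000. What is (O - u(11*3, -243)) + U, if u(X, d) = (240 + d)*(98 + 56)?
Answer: 128423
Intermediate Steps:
u(X, d) = 36960 + 154*d (u(X, d) = (240 + d)*154 = 36960 + 154*d)
U = 125961 (U = 20373 + 105588 = 125961)
(O - u(11*3, -243)) + U = (2000 - (36960 + 154*(-243))) + 125961 = (2000 - (36960 - 37422)) + 125961 = (2000 - 1*(-462)) + 125961 = (2000 + 462) + 125961 = 2462 + 125961 = 128423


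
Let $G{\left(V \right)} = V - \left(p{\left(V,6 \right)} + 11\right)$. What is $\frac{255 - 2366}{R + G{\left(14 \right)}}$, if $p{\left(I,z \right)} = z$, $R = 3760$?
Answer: $- \frac{2111}{3757} \approx -0.56188$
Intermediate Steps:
$G{\left(V \right)} = -17 + V$ ($G{\left(V \right)} = V - \left(6 + 11\right) = V - 17 = -17 + V$)
$\frac{255 - 2366}{R + G{\left(14 \right)}} = \frac{255 - 2366}{3760 + \left(-17 + 14\right)} = - \frac{2111}{3760 - 3} = - \frac{2111}{3757}$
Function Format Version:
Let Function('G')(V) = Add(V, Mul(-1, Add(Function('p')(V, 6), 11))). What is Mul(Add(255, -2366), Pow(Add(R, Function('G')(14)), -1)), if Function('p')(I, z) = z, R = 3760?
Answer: Rational(-2111, 3757) ≈ -0.56188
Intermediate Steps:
Function('G')(V) = Add(-17, V) (Function('G')(V) = Add(V, Mul(-1, Add(6, 11))) = Add(V, Mul(-1, 17)) = Add(V, -17) = Add(-17, V))
Mul(Add(255, -2366), Pow(Add(R, Function('G')(14)), -1)) = Mul(Add(255, -2366), Pow(Add(3760, Add(-17, 14)), -1)) = Mul(-2111, Pow(Add(3760, -3), -1)) = Mul(-2111, Pow(3757, -1)) = Mul(-2111, Rational(1, 3757)) = Rational(-2111, 3757)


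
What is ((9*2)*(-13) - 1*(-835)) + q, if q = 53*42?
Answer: 2827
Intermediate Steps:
q = 2226
((9*2)*(-13) - 1*(-835)) + q = ((9*2)*(-13) - 1*(-835)) + 2226 = (18*(-13) + 835) + 2226 = (-234 + 835) + 2226 = 601 + 2226 = 2827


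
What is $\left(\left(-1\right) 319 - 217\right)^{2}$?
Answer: $287296$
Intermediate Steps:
$\left(\left(-1\right) 319 - 217\right)^{2} = \left(-319 - 217\right)^{2} = \left(-536\right)^{2} = 287296$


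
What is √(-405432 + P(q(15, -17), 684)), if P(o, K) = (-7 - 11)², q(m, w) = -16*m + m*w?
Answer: 66*I*√93 ≈ 636.48*I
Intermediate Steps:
P(o, K) = 324 (P(o, K) = (-18)² = 324)
√(-405432 + P(q(15, -17), 684)) = √(-405432 + 324) = √(-405108) = 66*I*√93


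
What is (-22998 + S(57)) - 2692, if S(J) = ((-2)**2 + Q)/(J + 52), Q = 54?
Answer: -2800152/109 ≈ -25689.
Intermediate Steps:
S(J) = 58/(52 + J) (S(J) = ((-2)**2 + 54)/(J + 52) = (4 + 54)/(52 + J) = 58/(52 + J))
(-22998 + S(57)) - 2692 = (-22998 + 58/(52 + 57)) - 2692 = (-22998 + 58/109) - 2692 = -2506724/109 - 2692 = -2800152/109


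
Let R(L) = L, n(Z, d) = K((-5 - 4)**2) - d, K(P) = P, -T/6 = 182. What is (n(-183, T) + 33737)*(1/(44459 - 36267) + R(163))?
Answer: 23307609135/4096 ≈ 5.6903e+6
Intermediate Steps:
T = -1092 (T = -6*182 = -1092)
n(Z, d) = 81 - d (n(Z, d) = (-5 - 4)**2 - d = (-9)**2 - d = 81 - d)
(n(-183, T) + 33737)*(1/(44459 - 36267) + R(163)) = ((81 - 1*(-1092)) + 33737)*(1/(44459 - 36267) + 163) = ((81 + 1092) + 33737)*(1/8192 + 163) = (1173 + 33737)*(1/8192 + 163) = 34910*(1335297/8192) = 23307609135/4096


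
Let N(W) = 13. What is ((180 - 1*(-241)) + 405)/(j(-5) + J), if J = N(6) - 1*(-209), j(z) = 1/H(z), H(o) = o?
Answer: 4130/1109 ≈ 3.7241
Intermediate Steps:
j(z) = 1/z
J = 222 (J = 13 - 1*(-209) = 13 + 209 = 222)
((180 - 1*(-241)) + 405)/(j(-5) + J) = ((180 - 1*(-241)) + 405)/(1/(-5) + 222) = ((180 + 241) + 405)/(-1/5 + 222) = (421 + 405)/(1109/5) = 826*(5/1109) = 4130/1109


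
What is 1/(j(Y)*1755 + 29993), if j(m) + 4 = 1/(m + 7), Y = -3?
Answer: 4/93647 ≈ 4.2714e-5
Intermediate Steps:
j(m) = -4 + 1/(7 + m) (j(m) = -4 + 1/(m + 7) = -4 + 1/(7 + m))
1/(j(Y)*1755 + 29993) = 1/(((-27 - 4*(-3))/(7 - 3))*1755 + 29993) = 1/(((-27 + 12)/4)*1755 + 29993) = 1/(((¼)*(-15))*1755 + 29993) = 1/(-15/4*1755 + 29993) = 1/(-26325/4 + 29993) = 1/(93647/4) = 4/93647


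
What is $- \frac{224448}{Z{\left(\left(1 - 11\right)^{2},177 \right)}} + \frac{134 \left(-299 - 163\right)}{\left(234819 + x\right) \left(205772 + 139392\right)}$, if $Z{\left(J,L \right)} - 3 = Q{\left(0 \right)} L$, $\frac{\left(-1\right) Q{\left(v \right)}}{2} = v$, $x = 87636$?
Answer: $- \frac{99131073187617}{1324998305} \approx -74816.0$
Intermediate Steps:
$Q{\left(v \right)} = - 2 v$
$Z{\left(J,L \right)} = 3$ ($Z{\left(J,L \right)} = 3 + \left(-2\right) 0 L = 3 + 0 L = 3 + 0 = 3$)
$- \frac{224448}{Z{\left(\left(1 - 11\right)^{2},177 \right)}} + \frac{134 \left(-299 - 163\right)}{\left(234819 + x\right) \left(205772 + 139392\right)} = - \frac{224448}{3} + \frac{134 \left(-299 - 163\right)}{\left(234819 + 87636\right) \left(205772 + 139392\right)} = \left(-224448\right) \frac{1}{3} + \frac{134 \left(-462\right)}{322455 \cdot 345164} = -74816 - \frac{61908}{111299857620} = -74816 - \frac{737}{1324998305} = - \frac{99131073187617}{1324998305}$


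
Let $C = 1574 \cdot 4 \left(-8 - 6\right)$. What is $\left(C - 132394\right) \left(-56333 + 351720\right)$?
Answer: $-65144058206$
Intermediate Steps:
$C = -88144$ ($C = 1574 \cdot 4 \left(-14\right) = 1574 \left(-56\right) = -88144$)
$\left(C - 132394\right) \left(-56333 + 351720\right) = \left(-88144 - 132394\right) \left(-56333 + 351720\right) = \left(-220538\right) 295387 = -65144058206$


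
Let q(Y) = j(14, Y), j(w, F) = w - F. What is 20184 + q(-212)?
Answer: 20410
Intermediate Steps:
q(Y) = 14 - Y
20184 + q(-212) = 20184 + (14 - 1*(-212)) = 20184 + (14 + 212) = 20184 + 226 = 20410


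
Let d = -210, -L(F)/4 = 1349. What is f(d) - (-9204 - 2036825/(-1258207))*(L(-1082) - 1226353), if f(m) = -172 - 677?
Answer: -14261807361112590/1258207 ≈ -1.1335e+10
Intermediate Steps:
L(F) = -5396 (L(F) = -4*1349 = -5396)
f(m) = -849
f(d) - (-9204 - 2036825/(-1258207))*(L(-1082) - 1226353) = -849 - (-9204 - 2036825/(-1258207))*(-5396 - 1226353) = -849 - (-9204 - 2036825*(-1/1258207))*(-1231749) = -849 - (-9204 + 2036825/1258207)*(-1231749) = -849 - (-11578500403)*(-1231749)/1258207 = -849 - 1*14261806292894847/1258207 = -849 - 14261806292894847/1258207 = -14261807361112590/1258207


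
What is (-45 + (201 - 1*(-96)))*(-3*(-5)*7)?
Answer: 26460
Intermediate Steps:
(-45 + (201 - 1*(-96)))*(-3*(-5)*7) = (-45 + (201 + 96))*(15*7) = (-45 + 297)*105 = 252*105 = 26460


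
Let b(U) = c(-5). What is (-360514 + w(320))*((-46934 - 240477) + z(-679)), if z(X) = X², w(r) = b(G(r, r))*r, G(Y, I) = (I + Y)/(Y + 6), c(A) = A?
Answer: -62873853820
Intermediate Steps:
G(Y, I) = (I + Y)/(6 + Y)
b(U) = -5
w(r) = -5*r
(-360514 + w(320))*((-46934 - 240477) + z(-679)) = (-360514 - 5*320)*((-46934 - 240477) + (-679)²) = (-360514 - 1600)*(-287411 + 461041) = -362114*173630 = -62873853820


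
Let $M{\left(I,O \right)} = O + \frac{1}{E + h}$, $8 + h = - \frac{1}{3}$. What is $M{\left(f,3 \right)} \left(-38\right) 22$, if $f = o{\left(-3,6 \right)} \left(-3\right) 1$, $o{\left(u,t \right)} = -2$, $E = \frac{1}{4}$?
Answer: $- \frac{233244}{97} \approx -2404.6$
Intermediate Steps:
$E = \frac{1}{4} \approx 0.25$
$h = - \frac{25}{3}$ ($h = -8 - \frac{1}{3} = - \frac{25}{3} \approx -8.3333$)
$f = 6$ ($f = \left(-2\right) \left(-3\right) 1 = 6 \cdot 1 = 6$)
$M{\left(I,O \right)} = - \frac{12}{97} + O$ ($M{\left(I,O \right)} = O + \frac{1}{\frac{1}{4} - \frac{25}{3}} = O + \frac{1}{- \frac{97}{12}} = O - \frac{12}{97} = - \frac{12}{97} + O$)
$M{\left(f,3 \right)} \left(-38\right) 22 = \left(- \frac{12}{97} + 3\right) \left(-38\right) 22 = \frac{279}{97} \left(-38\right) 22 = \left(- \frac{10602}{97}\right) 22 = - \frac{233244}{97}$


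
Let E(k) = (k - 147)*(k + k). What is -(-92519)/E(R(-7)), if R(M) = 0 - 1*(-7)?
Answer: -13217/280 ≈ -47.204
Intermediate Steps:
R(M) = 7 (R(M) = 0 + 7 = 7)
E(k) = 2*k*(-147 + k) (E(k) = (-147 + k)*(2*k) = 2*k*(-147 + k))
-(-92519)/E(R(-7)) = -(-92519)/(2*7*(-147 + 7)) = -(-92519)/(2*7*(-140)) = -(-92519)/(-1960) = -(-92519)*(-1)/1960 = -1*13217/280 = -13217/280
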